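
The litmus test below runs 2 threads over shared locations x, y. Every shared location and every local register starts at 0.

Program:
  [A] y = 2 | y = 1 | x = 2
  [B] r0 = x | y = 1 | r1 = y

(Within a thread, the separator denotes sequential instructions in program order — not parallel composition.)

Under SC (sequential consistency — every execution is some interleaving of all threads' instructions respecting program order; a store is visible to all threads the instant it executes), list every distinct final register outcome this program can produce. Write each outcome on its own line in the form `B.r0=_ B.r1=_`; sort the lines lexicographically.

outcome vector order: (B.r0,B.r1)
|SC outcomes| = 3

B.r0=0 B.r1=1
B.r0=0 B.r1=2
B.r0=2 B.r1=1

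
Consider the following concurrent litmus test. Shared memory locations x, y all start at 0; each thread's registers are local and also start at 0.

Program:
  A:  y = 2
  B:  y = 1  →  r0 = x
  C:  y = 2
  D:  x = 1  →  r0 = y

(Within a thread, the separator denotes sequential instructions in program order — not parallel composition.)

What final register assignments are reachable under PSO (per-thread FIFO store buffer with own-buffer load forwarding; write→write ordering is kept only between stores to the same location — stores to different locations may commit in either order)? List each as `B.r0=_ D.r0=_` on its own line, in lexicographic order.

outcome vector order: (B.r0,D.r0)
|PSO outcomes| = 6

B.r0=0 D.r0=0
B.r0=0 D.r0=1
B.r0=0 D.r0=2
B.r0=1 D.r0=0
B.r0=1 D.r0=1
B.r0=1 D.r0=2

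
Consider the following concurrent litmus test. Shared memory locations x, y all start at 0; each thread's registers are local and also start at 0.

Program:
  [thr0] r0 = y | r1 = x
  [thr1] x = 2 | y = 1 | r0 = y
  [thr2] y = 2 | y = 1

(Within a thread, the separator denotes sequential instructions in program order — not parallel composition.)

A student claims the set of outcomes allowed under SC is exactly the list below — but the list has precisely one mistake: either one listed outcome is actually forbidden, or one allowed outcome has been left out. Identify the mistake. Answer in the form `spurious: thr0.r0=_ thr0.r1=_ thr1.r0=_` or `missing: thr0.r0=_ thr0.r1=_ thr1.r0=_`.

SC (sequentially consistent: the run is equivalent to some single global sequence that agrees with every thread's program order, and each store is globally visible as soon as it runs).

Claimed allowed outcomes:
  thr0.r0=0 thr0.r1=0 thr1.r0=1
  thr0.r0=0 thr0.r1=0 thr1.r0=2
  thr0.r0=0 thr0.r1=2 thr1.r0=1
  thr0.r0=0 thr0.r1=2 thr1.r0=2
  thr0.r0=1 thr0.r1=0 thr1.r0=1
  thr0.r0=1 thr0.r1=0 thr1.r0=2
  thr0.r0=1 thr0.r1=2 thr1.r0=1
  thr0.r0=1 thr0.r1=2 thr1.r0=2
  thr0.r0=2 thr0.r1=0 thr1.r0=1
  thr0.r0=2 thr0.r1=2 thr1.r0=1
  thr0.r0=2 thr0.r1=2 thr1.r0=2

outcome vector order: (thr0.r0,thr0.r1,thr1.r0)
SC: 10 outcomes — {0/0/1; 0/0/2; 0/2/1; 0/2/2; 1/0/1; 1/2/1; 1/2/2; 2/0/1; 2/2/1; 2/2/2}
claimed∖SC = {1/0/2}

spurious: thr0.r0=1 thr0.r1=0 thr1.r0=2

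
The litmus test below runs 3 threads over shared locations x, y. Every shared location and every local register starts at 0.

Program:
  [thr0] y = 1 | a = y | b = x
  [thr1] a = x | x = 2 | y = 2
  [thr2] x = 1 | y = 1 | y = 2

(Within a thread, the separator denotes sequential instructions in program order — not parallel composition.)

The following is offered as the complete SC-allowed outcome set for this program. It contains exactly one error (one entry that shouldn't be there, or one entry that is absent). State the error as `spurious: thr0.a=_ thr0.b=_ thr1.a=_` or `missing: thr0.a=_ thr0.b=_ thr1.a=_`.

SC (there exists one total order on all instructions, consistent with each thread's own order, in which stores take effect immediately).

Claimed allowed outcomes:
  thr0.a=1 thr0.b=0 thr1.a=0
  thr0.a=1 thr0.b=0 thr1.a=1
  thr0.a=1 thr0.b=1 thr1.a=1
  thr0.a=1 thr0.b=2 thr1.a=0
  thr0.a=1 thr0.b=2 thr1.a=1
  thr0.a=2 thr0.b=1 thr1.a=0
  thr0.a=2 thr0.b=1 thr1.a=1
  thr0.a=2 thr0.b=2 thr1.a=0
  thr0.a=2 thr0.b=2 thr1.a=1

missing: thr0.a=1 thr0.b=1 thr1.a=0

outcome vector order: (thr0.a,thr0.b,thr1.a)
SC: 10 outcomes — {<1 0 0>; <1 0 1>; <1 1 0>; <1 1 1>; <1 2 0>; <1 2 1>; <2 1 0>; <2 1 1>; <2 2 0>; <2 2 1>}
SC∖claimed = {<1 1 0>}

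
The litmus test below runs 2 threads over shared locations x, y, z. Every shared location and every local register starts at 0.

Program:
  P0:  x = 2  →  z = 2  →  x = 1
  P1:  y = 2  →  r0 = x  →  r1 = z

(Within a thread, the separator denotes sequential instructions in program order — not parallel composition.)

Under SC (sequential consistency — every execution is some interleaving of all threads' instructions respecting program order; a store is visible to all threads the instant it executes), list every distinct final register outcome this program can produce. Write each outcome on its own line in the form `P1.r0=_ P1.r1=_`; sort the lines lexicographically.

outcome vector order: (P1.r0,P1.r1)
|SC outcomes| = 5

P1.r0=0 P1.r1=0
P1.r0=0 P1.r1=2
P1.r0=1 P1.r1=2
P1.r0=2 P1.r1=0
P1.r0=2 P1.r1=2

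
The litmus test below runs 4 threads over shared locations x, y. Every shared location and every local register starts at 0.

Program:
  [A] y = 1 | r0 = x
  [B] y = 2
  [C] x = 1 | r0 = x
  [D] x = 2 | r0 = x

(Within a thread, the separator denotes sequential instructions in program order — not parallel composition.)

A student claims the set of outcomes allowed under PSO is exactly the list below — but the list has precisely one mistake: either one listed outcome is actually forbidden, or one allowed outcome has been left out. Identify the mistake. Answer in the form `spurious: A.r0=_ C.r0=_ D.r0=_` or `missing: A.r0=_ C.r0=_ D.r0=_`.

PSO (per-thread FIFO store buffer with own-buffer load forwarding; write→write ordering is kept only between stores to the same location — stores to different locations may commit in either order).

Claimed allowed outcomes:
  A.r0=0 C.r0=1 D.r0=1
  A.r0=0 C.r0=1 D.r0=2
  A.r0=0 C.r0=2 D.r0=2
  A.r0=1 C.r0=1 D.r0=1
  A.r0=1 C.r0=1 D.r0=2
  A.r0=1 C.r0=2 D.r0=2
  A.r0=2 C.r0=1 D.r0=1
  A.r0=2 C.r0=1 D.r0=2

missing: A.r0=2 C.r0=2 D.r0=2

outcome vector order: (A.r0,C.r0,D.r0)
PSO (9): <0 1 1> <0 1 2> <0 2 2> <1 1 1> <1 1 2> <1 2 2> <2 1 1> <2 1 2> <2 2 2>
PSO∖claimed = {<2 2 2>}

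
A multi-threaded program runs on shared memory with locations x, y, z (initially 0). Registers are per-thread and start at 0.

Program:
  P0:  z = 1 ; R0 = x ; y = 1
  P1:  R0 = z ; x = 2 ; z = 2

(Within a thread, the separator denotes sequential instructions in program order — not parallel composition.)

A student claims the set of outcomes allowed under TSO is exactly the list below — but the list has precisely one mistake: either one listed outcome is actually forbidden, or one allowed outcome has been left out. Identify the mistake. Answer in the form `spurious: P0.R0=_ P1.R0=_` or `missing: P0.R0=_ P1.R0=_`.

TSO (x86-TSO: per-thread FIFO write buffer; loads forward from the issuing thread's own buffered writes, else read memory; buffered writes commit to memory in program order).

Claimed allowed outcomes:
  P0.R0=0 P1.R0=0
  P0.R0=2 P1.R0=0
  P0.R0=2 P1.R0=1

missing: P0.R0=0 P1.R0=1

outcome vector order: (P0.R0,P1.R0)
TSO: 4 outcomes — {0/0, 0/1, 2/0, 2/1}
TSO∖claimed = {0/1}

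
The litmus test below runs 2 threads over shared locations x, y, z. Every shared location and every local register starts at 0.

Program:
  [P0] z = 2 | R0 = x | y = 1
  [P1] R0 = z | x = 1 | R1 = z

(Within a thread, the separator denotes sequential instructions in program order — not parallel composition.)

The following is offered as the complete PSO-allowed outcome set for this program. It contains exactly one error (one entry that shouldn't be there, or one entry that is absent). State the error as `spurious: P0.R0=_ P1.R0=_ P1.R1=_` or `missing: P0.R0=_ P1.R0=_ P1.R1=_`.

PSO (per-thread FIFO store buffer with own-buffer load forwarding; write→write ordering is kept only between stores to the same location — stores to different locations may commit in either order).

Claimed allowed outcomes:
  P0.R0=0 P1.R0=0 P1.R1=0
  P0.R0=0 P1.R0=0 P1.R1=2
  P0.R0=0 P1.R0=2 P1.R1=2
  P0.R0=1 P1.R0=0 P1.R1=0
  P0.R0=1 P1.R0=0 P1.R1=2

missing: P0.R0=1 P1.R0=2 P1.R1=2

outcome vector order: (P0.R0,P1.R0,P1.R1)
[PSO] allowed = {<0 0 0>, <0 0 2>, <0 2 2>, <1 0 0>, <1 0 2>, <1 2 2>}
PSO∖claimed = {<1 2 2>}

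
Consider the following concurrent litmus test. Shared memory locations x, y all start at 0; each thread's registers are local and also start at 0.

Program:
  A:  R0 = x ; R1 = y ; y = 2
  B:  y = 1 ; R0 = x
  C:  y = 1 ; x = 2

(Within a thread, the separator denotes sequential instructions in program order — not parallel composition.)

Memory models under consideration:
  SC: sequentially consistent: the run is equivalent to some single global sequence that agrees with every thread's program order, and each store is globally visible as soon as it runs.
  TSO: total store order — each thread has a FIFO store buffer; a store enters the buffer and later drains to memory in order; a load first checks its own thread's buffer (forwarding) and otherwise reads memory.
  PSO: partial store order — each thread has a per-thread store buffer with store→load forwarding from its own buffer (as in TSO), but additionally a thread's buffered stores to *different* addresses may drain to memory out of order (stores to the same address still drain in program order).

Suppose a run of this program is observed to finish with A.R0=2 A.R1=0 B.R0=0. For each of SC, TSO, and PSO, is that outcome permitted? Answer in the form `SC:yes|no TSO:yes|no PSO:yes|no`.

outcome vector order: (A.R0,A.R1,B.R0)
SC: 6 outcomes — {000, 002, 010, 012, 210, 212}
TSO: 6 outcomes — {000, 002, 010, 012, 210, 212}
PSO: 8 outcomes — {000, 002, 010, 012, 200, 202, 210, 212}
target 200 ∈ {PSO}

SC:no TSO:no PSO:yes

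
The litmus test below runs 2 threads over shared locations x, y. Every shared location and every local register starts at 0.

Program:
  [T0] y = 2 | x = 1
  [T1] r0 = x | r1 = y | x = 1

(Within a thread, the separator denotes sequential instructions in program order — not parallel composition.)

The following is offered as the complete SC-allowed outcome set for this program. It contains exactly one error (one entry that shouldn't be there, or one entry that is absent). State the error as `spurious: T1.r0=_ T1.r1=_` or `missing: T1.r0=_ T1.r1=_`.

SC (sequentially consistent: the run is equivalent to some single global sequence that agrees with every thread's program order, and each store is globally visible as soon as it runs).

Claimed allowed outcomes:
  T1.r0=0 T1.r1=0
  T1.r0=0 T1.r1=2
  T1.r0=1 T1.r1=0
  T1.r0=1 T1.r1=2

spurious: T1.r0=1 T1.r1=0

outcome vector order: (T1.r0,T1.r1)
SC (3): (0,0); (0,2); (1,2)
claimed∖SC = {(1,0)}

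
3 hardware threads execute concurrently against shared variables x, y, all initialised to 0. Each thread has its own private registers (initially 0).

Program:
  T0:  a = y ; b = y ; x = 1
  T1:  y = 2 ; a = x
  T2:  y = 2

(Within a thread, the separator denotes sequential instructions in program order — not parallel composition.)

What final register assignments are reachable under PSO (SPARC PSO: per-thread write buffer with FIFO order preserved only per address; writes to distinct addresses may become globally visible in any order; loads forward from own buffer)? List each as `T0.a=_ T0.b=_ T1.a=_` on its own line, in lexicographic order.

T0.a=0 T0.b=0 T1.a=0
T0.a=0 T0.b=0 T1.a=1
T0.a=0 T0.b=2 T1.a=0
T0.a=0 T0.b=2 T1.a=1
T0.a=2 T0.b=2 T1.a=0
T0.a=2 T0.b=2 T1.a=1

outcome vector order: (T0.a,T0.b,T1.a)
|PSO outcomes| = 6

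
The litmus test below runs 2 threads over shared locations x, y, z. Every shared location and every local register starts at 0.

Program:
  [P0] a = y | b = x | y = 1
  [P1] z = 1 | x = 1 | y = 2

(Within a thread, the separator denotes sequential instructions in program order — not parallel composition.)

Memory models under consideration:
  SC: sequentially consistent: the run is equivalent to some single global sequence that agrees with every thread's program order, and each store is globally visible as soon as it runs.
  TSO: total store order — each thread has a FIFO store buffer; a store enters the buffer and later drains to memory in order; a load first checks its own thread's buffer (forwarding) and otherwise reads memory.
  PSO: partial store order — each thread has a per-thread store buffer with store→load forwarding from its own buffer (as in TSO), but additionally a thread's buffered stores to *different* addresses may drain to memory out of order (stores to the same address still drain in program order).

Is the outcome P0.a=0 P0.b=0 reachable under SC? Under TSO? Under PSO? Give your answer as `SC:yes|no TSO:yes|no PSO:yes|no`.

outcome vector order: (P0.a,P0.b)
SC (3): (0,0); (0,1); (2,1)
TSO (3): (0,0); (0,1); (2,1)
PSO (4): (0,0); (0,1); (2,0); (2,1)
target (0,0) ∈ {SC,TSO,PSO}

SC:yes TSO:yes PSO:yes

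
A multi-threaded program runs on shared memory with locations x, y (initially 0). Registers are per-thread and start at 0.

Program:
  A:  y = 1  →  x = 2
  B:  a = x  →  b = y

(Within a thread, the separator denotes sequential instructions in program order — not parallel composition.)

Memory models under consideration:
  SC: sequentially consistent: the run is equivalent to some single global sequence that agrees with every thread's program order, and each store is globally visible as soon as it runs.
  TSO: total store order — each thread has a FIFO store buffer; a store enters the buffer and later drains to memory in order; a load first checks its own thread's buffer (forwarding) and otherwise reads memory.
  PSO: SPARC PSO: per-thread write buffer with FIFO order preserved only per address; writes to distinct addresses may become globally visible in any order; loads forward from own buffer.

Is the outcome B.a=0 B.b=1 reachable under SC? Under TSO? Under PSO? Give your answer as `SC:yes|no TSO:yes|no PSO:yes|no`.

outcome vector order: (B.a,B.b)
SC: 3 outcomes — {00, 01, 21}
TSO: 3 outcomes — {00, 01, 21}
PSO: 4 outcomes — {00, 01, 20, 21}
target 01 ∈ {SC,TSO,PSO}

SC:yes TSO:yes PSO:yes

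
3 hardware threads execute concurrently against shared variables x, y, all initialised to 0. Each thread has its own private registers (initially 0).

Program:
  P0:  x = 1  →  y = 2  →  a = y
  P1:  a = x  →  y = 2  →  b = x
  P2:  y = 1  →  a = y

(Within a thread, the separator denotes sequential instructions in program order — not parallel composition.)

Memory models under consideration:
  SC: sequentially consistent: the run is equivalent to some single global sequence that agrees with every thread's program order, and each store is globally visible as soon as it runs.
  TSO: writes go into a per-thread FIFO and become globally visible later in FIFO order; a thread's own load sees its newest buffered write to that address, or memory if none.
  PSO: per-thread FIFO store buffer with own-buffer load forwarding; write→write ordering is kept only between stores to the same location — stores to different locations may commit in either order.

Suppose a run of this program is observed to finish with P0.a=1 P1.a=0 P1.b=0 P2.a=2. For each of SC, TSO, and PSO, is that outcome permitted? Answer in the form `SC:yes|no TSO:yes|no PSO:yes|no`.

outcome vector order: (P0.a,P1.a,P1.b,P2.a)
SC (11): 1/0/0/1, 1/0/1/1, 1/0/1/2, 1/1/1/1, 1/1/1/2, 2/0/0/1, 2/0/0/2, 2/0/1/1, 2/0/1/2, 2/1/1/1, 2/1/1/2
TSO (12): 1/0/0/1, 1/0/0/2, 1/0/1/1, 1/0/1/2, 1/1/1/1, 1/1/1/2, 2/0/0/1, 2/0/0/2, 2/0/1/1, 2/0/1/2, 2/1/1/1, 2/1/1/2
PSO (12): 1/0/0/1, 1/0/0/2, 1/0/1/1, 1/0/1/2, 1/1/1/1, 1/1/1/2, 2/0/0/1, 2/0/0/2, 2/0/1/1, 2/0/1/2, 2/1/1/1, 2/1/1/2
target 1/0/0/2 ∈ {TSO,PSO}

SC:no TSO:yes PSO:yes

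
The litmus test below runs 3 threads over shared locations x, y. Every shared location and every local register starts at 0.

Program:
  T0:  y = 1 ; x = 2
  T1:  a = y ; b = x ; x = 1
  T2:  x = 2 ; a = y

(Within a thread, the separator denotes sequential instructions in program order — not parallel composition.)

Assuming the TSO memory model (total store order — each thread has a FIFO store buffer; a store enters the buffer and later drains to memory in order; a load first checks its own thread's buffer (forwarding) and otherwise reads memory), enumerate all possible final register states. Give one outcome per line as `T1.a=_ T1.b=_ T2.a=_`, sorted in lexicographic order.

T1.a=0 T1.b=0 T2.a=0
T1.a=0 T1.b=0 T2.a=1
T1.a=0 T1.b=2 T2.a=0
T1.a=0 T1.b=2 T2.a=1
T1.a=1 T1.b=0 T2.a=0
T1.a=1 T1.b=0 T2.a=1
T1.a=1 T1.b=2 T2.a=0
T1.a=1 T1.b=2 T2.a=1

outcome vector order: (T1.a,T1.b,T2.a)
|TSO outcomes| = 8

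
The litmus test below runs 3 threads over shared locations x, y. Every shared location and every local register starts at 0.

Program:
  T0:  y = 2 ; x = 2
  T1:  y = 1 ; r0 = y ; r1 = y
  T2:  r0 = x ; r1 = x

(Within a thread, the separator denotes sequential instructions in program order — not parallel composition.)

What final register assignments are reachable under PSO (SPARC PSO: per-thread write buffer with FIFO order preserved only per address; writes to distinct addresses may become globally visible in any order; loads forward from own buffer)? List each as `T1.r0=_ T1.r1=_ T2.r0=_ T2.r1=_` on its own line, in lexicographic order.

T1.r0=1 T1.r1=1 T2.r0=0 T2.r1=0
T1.r0=1 T1.r1=1 T2.r0=0 T2.r1=2
T1.r0=1 T1.r1=1 T2.r0=2 T2.r1=2
T1.r0=1 T1.r1=2 T2.r0=0 T2.r1=0
T1.r0=1 T1.r1=2 T2.r0=0 T2.r1=2
T1.r0=1 T1.r1=2 T2.r0=2 T2.r1=2
T1.r0=2 T1.r1=2 T2.r0=0 T2.r1=0
T1.r0=2 T1.r1=2 T2.r0=0 T2.r1=2
T1.r0=2 T1.r1=2 T2.r0=2 T2.r1=2

outcome vector order: (T1.r0,T1.r1,T2.r0,T2.r1)
|PSO outcomes| = 9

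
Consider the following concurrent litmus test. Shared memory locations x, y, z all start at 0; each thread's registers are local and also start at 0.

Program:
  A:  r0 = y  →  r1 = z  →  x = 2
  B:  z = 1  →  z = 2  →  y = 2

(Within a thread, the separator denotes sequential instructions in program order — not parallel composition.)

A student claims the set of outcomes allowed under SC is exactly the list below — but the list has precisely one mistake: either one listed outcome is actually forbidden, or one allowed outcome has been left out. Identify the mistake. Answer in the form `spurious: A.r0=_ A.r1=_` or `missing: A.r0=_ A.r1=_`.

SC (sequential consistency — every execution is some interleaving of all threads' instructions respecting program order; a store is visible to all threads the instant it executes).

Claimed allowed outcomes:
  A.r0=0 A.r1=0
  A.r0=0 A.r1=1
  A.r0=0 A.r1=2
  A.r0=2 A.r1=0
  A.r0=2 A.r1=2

outcome vector order: (A.r0,A.r1)
[SC] allowed = {(0,0) (0,1) (0,2) (2,2)}
claimed∖SC = {(2,0)}

spurious: A.r0=2 A.r1=0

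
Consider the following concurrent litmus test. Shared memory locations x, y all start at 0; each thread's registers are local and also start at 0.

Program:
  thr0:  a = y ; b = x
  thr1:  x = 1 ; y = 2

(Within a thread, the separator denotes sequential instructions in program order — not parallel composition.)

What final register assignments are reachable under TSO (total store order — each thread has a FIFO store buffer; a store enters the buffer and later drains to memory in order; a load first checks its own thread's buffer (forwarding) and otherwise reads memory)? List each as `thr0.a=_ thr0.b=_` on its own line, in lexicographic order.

outcome vector order: (thr0.a,thr0.b)
|TSO outcomes| = 3

thr0.a=0 thr0.b=0
thr0.a=0 thr0.b=1
thr0.a=2 thr0.b=1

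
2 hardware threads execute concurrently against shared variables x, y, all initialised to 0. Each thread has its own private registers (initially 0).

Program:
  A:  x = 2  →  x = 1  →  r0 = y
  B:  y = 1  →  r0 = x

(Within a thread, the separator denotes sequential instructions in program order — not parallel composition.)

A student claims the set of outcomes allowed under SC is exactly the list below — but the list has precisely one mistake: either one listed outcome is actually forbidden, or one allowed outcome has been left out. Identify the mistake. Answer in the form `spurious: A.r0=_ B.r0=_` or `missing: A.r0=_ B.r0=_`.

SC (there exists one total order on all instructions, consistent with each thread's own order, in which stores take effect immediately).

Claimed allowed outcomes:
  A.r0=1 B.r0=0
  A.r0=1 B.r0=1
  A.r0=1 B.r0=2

outcome vector order: (A.r0,B.r0)
under SC → (0,1), (1,0), (1,1), (1,2)
SC∖claimed = {(0,1)}

missing: A.r0=0 B.r0=1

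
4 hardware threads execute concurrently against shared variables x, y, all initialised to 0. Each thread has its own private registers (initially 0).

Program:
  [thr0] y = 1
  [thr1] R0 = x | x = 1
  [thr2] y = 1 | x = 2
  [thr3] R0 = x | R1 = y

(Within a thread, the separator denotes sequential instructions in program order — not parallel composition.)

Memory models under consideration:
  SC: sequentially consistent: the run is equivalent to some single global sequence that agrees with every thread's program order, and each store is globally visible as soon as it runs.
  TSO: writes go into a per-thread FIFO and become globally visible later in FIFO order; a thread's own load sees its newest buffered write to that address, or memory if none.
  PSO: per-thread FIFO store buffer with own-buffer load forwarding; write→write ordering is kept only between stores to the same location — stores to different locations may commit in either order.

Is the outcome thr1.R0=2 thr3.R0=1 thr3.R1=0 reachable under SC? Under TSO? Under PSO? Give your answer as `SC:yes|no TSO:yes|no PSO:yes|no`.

outcome vector order: (thr1.R0,thr3.R0,thr3.R1)
under SC → 0/0/0, 0/0/1, 0/1/0, 0/1/1, 0/2/1, 2/0/0, 2/0/1, 2/1/1, 2/2/1
under TSO → 0/0/0, 0/0/1, 0/1/0, 0/1/1, 0/2/1, 2/0/0, 2/0/1, 2/1/1, 2/2/1
under PSO → 0/0/0, 0/0/1, 0/1/0, 0/1/1, 0/2/0, 0/2/1, 2/0/0, 2/0/1, 2/1/0, 2/1/1, 2/2/0, 2/2/1
target 2/1/0 ∈ {PSO}

SC:no TSO:no PSO:yes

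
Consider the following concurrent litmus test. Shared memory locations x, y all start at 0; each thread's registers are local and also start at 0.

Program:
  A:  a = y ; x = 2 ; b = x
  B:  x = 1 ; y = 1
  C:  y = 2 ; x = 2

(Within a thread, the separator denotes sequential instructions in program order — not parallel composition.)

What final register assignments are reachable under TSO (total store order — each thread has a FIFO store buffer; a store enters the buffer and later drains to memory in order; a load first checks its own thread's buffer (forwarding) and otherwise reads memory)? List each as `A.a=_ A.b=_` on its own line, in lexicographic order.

outcome vector order: (A.a,A.b)
|TSO outcomes| = 5

A.a=0 A.b=1
A.a=0 A.b=2
A.a=1 A.b=2
A.a=2 A.b=1
A.a=2 A.b=2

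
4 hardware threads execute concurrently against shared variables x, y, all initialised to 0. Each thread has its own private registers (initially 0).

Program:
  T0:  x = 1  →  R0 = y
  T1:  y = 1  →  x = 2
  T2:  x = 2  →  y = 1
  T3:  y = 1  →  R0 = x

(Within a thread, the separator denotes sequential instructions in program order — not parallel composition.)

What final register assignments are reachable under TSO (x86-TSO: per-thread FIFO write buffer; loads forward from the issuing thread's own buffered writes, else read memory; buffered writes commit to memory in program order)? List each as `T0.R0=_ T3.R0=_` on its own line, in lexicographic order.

T0.R0=0 T3.R0=0
T0.R0=0 T3.R0=1
T0.R0=0 T3.R0=2
T0.R0=1 T3.R0=0
T0.R0=1 T3.R0=1
T0.R0=1 T3.R0=2

outcome vector order: (T0.R0,T3.R0)
|TSO outcomes| = 6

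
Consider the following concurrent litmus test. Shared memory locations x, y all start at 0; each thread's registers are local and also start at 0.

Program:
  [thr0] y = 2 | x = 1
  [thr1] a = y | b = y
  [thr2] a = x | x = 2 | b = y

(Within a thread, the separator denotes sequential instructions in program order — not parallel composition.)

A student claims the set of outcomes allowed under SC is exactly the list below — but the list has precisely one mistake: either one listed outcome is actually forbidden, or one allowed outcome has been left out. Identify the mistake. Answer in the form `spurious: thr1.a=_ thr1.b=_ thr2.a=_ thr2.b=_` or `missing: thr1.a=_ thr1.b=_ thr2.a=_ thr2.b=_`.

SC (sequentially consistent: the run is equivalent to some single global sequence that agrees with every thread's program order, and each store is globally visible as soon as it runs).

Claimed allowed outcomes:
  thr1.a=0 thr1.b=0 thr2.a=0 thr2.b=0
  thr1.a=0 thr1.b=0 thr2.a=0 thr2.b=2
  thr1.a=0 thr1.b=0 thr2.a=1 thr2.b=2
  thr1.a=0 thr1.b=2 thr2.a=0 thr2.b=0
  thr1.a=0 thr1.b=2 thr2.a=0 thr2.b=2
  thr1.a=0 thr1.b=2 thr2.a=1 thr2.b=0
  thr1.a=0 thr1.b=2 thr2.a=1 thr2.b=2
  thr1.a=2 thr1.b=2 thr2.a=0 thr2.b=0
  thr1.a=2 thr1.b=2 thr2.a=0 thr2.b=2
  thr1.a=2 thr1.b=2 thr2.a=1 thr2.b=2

outcome vector order: (thr1.a,thr1.b,thr2.a,thr2.b)
SC: 9 outcomes — {0000, 0002, 0012, 0200, 0202, 0212, 2200, 2202, 2212}
claimed∖SC = {0210}

spurious: thr1.a=0 thr1.b=2 thr2.a=1 thr2.b=0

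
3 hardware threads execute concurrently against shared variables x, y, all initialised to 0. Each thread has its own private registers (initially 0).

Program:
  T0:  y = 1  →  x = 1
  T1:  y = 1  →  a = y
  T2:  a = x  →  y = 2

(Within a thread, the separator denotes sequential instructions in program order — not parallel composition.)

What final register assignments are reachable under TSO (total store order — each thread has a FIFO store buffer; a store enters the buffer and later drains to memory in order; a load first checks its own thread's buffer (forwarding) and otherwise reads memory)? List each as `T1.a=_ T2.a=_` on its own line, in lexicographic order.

outcome vector order: (T1.a,T2.a)
|TSO outcomes| = 4

T1.a=1 T2.a=0
T1.a=1 T2.a=1
T1.a=2 T2.a=0
T1.a=2 T2.a=1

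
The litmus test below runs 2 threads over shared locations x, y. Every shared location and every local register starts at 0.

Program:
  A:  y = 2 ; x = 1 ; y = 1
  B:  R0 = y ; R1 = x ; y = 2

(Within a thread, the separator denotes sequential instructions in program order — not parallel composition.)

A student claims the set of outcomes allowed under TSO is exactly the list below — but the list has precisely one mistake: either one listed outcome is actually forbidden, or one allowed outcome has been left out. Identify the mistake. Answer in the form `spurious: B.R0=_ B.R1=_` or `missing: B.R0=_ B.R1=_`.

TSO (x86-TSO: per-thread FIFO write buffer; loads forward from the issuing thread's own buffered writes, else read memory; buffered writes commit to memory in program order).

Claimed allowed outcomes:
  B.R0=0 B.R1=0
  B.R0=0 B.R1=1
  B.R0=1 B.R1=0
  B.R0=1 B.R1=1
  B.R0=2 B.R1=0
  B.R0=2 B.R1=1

spurious: B.R0=1 B.R1=0

outcome vector order: (B.R0,B.R1)
[TSO] allowed = {(0,0), (0,1), (1,1), (2,0), (2,1)}
claimed∖TSO = {(1,0)}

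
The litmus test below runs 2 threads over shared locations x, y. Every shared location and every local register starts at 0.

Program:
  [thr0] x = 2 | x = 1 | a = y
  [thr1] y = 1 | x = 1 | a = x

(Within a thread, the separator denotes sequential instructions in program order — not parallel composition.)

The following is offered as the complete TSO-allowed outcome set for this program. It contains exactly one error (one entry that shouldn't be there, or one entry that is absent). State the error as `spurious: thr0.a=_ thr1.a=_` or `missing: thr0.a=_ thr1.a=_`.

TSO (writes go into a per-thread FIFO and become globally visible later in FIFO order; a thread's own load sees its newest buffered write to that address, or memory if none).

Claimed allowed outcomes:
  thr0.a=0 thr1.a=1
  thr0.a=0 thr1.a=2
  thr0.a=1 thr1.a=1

outcome vector order: (thr0.a,thr1.a)
TSO (4): 0/1; 0/2; 1/1; 1/2
TSO∖claimed = {1/2}

missing: thr0.a=1 thr1.a=2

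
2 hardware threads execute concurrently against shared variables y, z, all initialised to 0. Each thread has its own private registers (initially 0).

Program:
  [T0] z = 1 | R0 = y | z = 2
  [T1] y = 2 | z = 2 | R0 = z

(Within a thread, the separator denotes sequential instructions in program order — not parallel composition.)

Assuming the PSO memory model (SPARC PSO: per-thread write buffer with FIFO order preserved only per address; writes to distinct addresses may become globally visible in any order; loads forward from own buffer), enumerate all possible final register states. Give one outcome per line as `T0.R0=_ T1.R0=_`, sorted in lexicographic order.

outcome vector order: (T0.R0,T1.R0)
|PSO outcomes| = 4

T0.R0=0 T1.R0=1
T0.R0=0 T1.R0=2
T0.R0=2 T1.R0=1
T0.R0=2 T1.R0=2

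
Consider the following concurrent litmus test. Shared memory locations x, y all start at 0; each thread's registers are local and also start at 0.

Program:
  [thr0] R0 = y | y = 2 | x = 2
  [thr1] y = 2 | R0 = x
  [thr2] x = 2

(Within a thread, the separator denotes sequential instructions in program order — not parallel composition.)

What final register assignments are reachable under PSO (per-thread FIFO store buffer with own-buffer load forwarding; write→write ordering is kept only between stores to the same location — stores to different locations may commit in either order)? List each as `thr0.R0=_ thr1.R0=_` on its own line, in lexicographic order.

thr0.R0=0 thr1.R0=0
thr0.R0=0 thr1.R0=2
thr0.R0=2 thr1.R0=0
thr0.R0=2 thr1.R0=2

outcome vector order: (thr0.R0,thr1.R0)
|PSO outcomes| = 4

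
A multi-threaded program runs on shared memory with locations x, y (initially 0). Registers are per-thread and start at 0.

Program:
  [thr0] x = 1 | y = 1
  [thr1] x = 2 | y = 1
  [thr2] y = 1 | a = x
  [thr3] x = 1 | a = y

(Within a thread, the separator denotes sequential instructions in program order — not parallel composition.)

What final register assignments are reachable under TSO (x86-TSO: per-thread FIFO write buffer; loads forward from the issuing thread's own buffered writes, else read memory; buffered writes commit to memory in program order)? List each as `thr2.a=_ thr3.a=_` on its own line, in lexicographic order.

outcome vector order: (thr2.a,thr3.a)
|TSO outcomes| = 6

thr2.a=0 thr3.a=0
thr2.a=0 thr3.a=1
thr2.a=1 thr3.a=0
thr2.a=1 thr3.a=1
thr2.a=2 thr3.a=0
thr2.a=2 thr3.a=1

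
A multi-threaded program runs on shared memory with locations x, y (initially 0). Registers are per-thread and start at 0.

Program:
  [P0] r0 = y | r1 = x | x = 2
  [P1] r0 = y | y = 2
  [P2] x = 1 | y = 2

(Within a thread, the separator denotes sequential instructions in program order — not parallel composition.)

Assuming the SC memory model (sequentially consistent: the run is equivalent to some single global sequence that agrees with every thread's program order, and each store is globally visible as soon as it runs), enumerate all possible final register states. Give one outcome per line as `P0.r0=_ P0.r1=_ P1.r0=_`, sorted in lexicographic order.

outcome vector order: (P0.r0,P0.r1,P1.r0)
|SC outcomes| = 7

P0.r0=0 P0.r1=0 P1.r0=0
P0.r0=0 P0.r1=0 P1.r0=2
P0.r0=0 P0.r1=1 P1.r0=0
P0.r0=0 P0.r1=1 P1.r0=2
P0.r0=2 P0.r1=0 P1.r0=0
P0.r0=2 P0.r1=1 P1.r0=0
P0.r0=2 P0.r1=1 P1.r0=2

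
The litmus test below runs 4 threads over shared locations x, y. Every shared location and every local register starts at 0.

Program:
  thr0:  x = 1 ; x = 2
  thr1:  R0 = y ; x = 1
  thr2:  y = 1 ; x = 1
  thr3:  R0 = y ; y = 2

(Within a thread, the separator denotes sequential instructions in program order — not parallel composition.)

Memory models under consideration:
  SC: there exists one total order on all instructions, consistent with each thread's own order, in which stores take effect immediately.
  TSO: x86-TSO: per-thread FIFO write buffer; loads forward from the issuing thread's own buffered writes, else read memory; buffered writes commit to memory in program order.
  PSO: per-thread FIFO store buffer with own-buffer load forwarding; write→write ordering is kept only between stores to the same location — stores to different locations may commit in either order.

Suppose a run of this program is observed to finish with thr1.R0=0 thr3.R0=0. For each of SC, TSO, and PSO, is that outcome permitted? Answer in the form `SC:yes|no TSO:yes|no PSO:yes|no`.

outcome vector order: (thr1.R0,thr3.R0)
SC: 6 outcomes — {(0,0) (0,1) (1,0) (1,1) (2,0) (2,1)}
TSO: 6 outcomes — {(0,0) (0,1) (1,0) (1,1) (2,0) (2,1)}
PSO: 6 outcomes — {(0,0) (0,1) (1,0) (1,1) (2,0) (2,1)}
target (0,0) ∈ {SC,TSO,PSO}

SC:yes TSO:yes PSO:yes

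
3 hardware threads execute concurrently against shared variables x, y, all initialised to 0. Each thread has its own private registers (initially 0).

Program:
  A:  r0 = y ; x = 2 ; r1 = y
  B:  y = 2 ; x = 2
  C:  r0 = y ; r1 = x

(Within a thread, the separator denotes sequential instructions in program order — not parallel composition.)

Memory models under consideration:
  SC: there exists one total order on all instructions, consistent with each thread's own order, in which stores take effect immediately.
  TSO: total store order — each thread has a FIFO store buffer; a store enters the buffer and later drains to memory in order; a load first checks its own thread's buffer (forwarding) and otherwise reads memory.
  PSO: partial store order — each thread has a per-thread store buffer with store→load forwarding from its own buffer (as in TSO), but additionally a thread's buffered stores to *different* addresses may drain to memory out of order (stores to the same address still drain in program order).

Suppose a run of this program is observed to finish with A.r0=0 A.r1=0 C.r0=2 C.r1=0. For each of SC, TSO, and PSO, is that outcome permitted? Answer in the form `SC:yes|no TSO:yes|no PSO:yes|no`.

outcome vector order: (A.r0,A.r1,C.r0,C.r1)
SC (11): 0000 0002 0022 0200 0202 0220 0222 2200 2202 2220 2222
TSO (12): 0000 0002 0020 0022 0200 0202 0220 0222 2200 2202 2220 2222
PSO (12): 0000 0002 0020 0022 0200 0202 0220 0222 2200 2202 2220 2222
target 0020 ∈ {TSO,PSO}

SC:no TSO:yes PSO:yes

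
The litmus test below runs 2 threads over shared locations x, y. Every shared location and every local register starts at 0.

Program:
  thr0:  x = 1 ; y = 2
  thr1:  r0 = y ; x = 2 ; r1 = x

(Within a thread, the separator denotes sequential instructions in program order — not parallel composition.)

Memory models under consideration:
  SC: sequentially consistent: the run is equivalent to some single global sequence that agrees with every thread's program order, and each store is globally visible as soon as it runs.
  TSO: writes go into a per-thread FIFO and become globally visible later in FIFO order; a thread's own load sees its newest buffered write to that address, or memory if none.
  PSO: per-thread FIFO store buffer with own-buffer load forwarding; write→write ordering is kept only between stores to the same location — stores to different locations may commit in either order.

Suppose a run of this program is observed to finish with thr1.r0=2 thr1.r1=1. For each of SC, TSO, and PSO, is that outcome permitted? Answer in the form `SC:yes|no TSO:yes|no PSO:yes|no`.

SC:no TSO:no PSO:yes

outcome vector order: (thr1.r0,thr1.r1)
SC: 3 outcomes — {01; 02; 22}
TSO: 3 outcomes — {01; 02; 22}
PSO: 4 outcomes — {01; 02; 21; 22}
target 21 ∈ {PSO}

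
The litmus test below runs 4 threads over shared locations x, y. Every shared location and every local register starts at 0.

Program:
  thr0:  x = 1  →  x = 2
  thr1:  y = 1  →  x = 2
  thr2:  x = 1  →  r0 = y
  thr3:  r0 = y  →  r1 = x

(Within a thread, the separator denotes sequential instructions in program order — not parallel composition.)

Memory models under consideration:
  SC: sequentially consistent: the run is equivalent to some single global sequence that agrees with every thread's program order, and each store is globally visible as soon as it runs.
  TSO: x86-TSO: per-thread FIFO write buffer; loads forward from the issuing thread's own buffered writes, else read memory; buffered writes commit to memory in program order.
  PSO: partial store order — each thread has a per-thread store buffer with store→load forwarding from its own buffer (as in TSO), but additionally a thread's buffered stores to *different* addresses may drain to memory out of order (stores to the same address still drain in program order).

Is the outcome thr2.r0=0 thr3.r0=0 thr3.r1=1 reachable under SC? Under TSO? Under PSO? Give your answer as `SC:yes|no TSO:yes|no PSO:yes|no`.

outcome vector order: (thr2.r0,thr3.r0,thr3.r1)
SC: 11 outcomes — {0/0/0; 0/0/1; 0/0/2; 0/1/1; 0/1/2; 1/0/0; 1/0/1; 1/0/2; 1/1/0; 1/1/1; 1/1/2}
TSO: 12 outcomes — {0/0/0; 0/0/1; 0/0/2; 0/1/0; 0/1/1; 0/1/2; 1/0/0; 1/0/1; 1/0/2; 1/1/0; 1/1/1; 1/1/2}
PSO: 12 outcomes — {0/0/0; 0/0/1; 0/0/2; 0/1/0; 0/1/1; 0/1/2; 1/0/0; 1/0/1; 1/0/2; 1/1/0; 1/1/1; 1/1/2}
target 0/0/1 ∈ {SC,TSO,PSO}

SC:yes TSO:yes PSO:yes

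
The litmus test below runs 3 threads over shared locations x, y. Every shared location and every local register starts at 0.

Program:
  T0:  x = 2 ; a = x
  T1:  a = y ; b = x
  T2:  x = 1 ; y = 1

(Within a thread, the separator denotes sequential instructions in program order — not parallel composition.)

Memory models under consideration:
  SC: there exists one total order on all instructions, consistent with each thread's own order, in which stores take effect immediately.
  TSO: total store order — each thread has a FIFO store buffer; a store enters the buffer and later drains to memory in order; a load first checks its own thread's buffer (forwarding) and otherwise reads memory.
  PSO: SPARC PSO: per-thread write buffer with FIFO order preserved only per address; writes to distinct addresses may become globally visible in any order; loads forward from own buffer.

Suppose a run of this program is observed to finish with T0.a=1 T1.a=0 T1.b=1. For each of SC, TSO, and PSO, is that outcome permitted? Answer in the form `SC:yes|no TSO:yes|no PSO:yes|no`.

SC:yes TSO:yes PSO:yes

outcome vector order: (T0.a,T1.a,T1.b)
SC: 9 outcomes — {<1 0 0>; <1 0 1>; <1 0 2>; <1 1 1>; <2 0 0>; <2 0 1>; <2 0 2>; <2 1 1>; <2 1 2>}
TSO: 9 outcomes — {<1 0 0>; <1 0 1>; <1 0 2>; <1 1 1>; <2 0 0>; <2 0 1>; <2 0 2>; <2 1 1>; <2 1 2>}
PSO: 12 outcomes — {<1 0 0>; <1 0 1>; <1 0 2>; <1 1 0>; <1 1 1>; <1 1 2>; <2 0 0>; <2 0 1>; <2 0 2>; <2 1 0>; <2 1 1>; <2 1 2>}
target <1 0 1> ∈ {SC,TSO,PSO}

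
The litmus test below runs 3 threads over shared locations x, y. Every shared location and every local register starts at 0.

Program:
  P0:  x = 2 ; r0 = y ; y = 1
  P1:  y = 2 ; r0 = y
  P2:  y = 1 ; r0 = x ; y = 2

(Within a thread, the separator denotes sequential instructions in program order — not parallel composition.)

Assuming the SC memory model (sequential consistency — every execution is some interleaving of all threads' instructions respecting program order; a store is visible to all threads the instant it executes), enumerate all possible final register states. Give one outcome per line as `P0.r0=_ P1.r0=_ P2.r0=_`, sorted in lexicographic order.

P0.r0=0 P1.r0=1 P2.r0=2
P0.r0=0 P1.r0=2 P2.r0=2
P0.r0=1 P1.r0=1 P2.r0=0
P0.r0=1 P1.r0=1 P2.r0=2
P0.r0=1 P1.r0=2 P2.r0=0
P0.r0=1 P1.r0=2 P2.r0=2
P0.r0=2 P1.r0=1 P2.r0=0
P0.r0=2 P1.r0=1 P2.r0=2
P0.r0=2 P1.r0=2 P2.r0=0
P0.r0=2 P1.r0=2 P2.r0=2

outcome vector order: (P0.r0,P1.r0,P2.r0)
|SC outcomes| = 10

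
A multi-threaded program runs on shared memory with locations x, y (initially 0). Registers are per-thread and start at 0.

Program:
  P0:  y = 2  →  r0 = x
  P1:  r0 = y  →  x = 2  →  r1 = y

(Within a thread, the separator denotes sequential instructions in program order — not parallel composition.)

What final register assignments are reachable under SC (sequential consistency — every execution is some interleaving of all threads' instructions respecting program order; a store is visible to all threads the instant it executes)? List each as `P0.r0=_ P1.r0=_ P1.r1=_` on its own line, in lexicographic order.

outcome vector order: (P0.r0,P1.r0,P1.r1)
|SC outcomes| = 5

P0.r0=0 P1.r0=0 P1.r1=2
P0.r0=0 P1.r0=2 P1.r1=2
P0.r0=2 P1.r0=0 P1.r1=0
P0.r0=2 P1.r0=0 P1.r1=2
P0.r0=2 P1.r0=2 P1.r1=2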